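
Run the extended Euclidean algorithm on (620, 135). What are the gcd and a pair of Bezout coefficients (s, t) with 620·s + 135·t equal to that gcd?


Euclidean algorithm on (620, 135) — divide until remainder is 0:
  620 = 4 · 135 + 80
  135 = 1 · 80 + 55
  80 = 1 · 55 + 25
  55 = 2 · 25 + 5
  25 = 5 · 5 + 0
gcd(620, 135) = 5.
Track Bezout coefficients alongside the remainders: start with r₀ = 620 = a·1 + b·0 (s = 1, t = 0) and r₁ = 135 = a·0 + b·1 (s = 0, t = 1); each new remainder r_{k+1} = r_{k-1} − q_k·r_k inherits s_{k+1} = s_{k-1} − q_k·s_k, t_{k+1} = t_{k-1} − q_k·t_k, so r_k = a·s_k + b·t_k at every step:
  q = 4: r = 80, s = 1 − 4·0 = 1, t = 0 − 4·1 = -4  (check: 620·1 + 135·(-4) = 80)
  q = 1: r = 55, s = 0 − 1·1 = -1, t = 1 − 1·(-4) = 5  (check: 620·(-1) + 135·5 = 55)
  q = 1: r = 25, s = 1 − 1·(-1) = 2, t = -4 − 1·5 = -9  (check: 620·2 + 135·(-9) = 25)
  q = 2: r = 5, s = -1 − 2·2 = -5, t = 5 − 2·(-9) = 23  (check: 620·(-5) + 135·23 = 5)
The row with r = 5 (the gcd) gives the Bezout coefficients s = -5, t = 23.
Result: 620 · (-5) + 135 · (23) = 5.

gcd(620, 135) = 5; s = -5, t = 23 (check: 620·(-5) + 135·23 = 5).


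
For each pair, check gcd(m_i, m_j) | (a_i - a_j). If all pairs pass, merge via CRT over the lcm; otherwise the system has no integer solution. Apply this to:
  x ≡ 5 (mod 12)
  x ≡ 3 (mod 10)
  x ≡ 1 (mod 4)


Moduli 12, 10, 4 are not pairwise coprime, so CRT works modulo lcm(m_i) when all pairwise compatibility conditions hold.
Pairwise compatibility: gcd(m_i, m_j) must divide a_i - a_j for every pair.
Merge one congruence at a time:
  Start: x ≡ 5 (mod 12).
  Combine with x ≡ 3 (mod 10): gcd(12, 10) = 2; 3 - 5 = -2, which IS divisible by 2, so compatible.
    Write x = 5 + 12·t and substitute into x ≡ 3 (mod 10): 12·t ≡ 3 − 5 = -2 (mod 10).
    Divide the congruence (and modulus) by g = 2: 6·t ≡ -1 (mod 5).
    Reduce coefficients mod 5: 1·t ≡ 4 (mod 5).
    So t ≡ 4 (mod 5).
    Then x = 5 + 12·4 = 53, valid modulo lcm(12, 10) = 60: x ≡ 53 (mod 60).
  Combine with x ≡ 1 (mod 4): gcd(60, 4) = 4; 1 - 53 = -52, which IS divisible by 4, so compatible.
    Write x = 53 + 60·t and substitute into x ≡ 1 (mod 4): 60·t ≡ 1 − 53 = -52 (mod 4).
    Divide the congruence (and modulus) by g = 4: 15·t ≡ -13 (mod 1).
    Modulo 1 every t works; take t = 0.
    Then x = 53 + 60·0 = 53, valid modulo lcm(60, 4) = 60: x ≡ 53 (mod 60).
Verify: 53 mod 12 = 5, 53 mod 10 = 3, 53 mod 4 = 1.

x ≡ 53 (mod 60).


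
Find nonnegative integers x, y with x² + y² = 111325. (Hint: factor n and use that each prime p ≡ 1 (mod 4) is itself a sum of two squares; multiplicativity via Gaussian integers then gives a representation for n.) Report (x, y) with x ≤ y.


Step 1: Factor n = 111325 = 5^2 · 61 · 73.
Step 2: Check the mod-4 condition on each prime factor: 5 ≡ 1 (mod 4), exponent 2; 61 ≡ 1 (mod 4), exponent 1; 73 ≡ 1 (mod 4), exponent 1.
All primes ≡ 3 (mod 4) appear to even exponent (or don't appear), so by the two-squares theorem n IS expressible as a sum of two squares.
Step 3: Build a representation. Group n = k² · m with k = 5 and m = 61 · 73 = 4453 (a product of primes ≡ 1 (mod 4)); a representation of m scales to one of n via (k·x)² + (k·y)² = k²(x² + y²). Each prime p ≡ 1 (mod 4) is itself a sum of two squares; find a² by testing p − a² for a perfect square:
  61: 61 − 1² = 60, 61 − 2² = 57, 61 − 3² = 52, 61 − 4² = 45, 61 − 5² = 36 = 6² ⇒ 61 = 5² + 6².
  73: 73 − 1² = 72, 73 − 2² = 69, 73 − 3² = 64 = 8² ⇒ 73 = 3² + 8².
  Combine using the Brahmagupta–Fibonacci identity (a² + b²)(c² + d²) = (ac − bd)² + (ad + bc)² = (ac + bd)² + (ad − bc)²:
  61 · 73 = 4453: from (5² + 6²)(3² + 8²), take (5·3 − 6·8, 5·8 + 6·3) = (15 − 48, 40 + 18) = (-33, 58); dropping signs (only squares matter) gives (33, 58); check 33² + 58² = 1089 + 3364 = 4453 ✓.
  Scale by k = 5: (5·33, 5·58) = (165, 290).
Step 4: Order so x ≤ y and verify: 165² + 290² = 27225 + 84100 = 111325 = n. ✓

n = 111325 = 165² + 290² (one valid representation with x ≤ y).


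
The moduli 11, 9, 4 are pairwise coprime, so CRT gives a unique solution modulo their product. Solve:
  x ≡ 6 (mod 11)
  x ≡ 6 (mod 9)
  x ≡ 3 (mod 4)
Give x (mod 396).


Moduli 11, 9, 4 are pairwise coprime; by CRT there is a unique solution modulo M = 11 · 9 · 4 = 396.
Solve pairwise, accumulating the modulus:
  Start with x ≡ 6 (mod 11).
  Combine with x ≡ 6 (mod 9): since gcd(11, 9) = 1, we get a unique residue mod 99.
    Write x = 6 + 11·t and substitute into x ≡ 6 (mod 9): 11·t ≡ 6 − 6 = 0 (mod 9).
    Reduce coefficients mod 9: 2·t ≡ 0 (mod 9).
    The inverse of 2 mod 9 is 5 (since 2·5 = 10 = 1·9 + 1), so t ≡ 5·0 = 0 ≡ 0 (mod 9).
    Then x = 6 + 11·0 = 6, valid modulo lcm(11, 9) = 99: x ≡ 6 (mod 99).
  Combine with x ≡ 3 (mod 4): since gcd(99, 4) = 1, we get a unique residue mod 396.
    Write x = 6 + 99·t and substitute into x ≡ 3 (mod 4): 99·t ≡ 3 − 6 = -3 (mod 4).
    Reduce coefficients mod 4: 3·t ≡ 1 (mod 4).
    The inverse of 3 mod 4 is 3 (since 3·3 = 9 = 2·4 + 1), so t ≡ 3·1 = 3 ≡ 3 (mod 4).
    Then x = 6 + 99·3 = 303, valid modulo lcm(99, 4) = 396: x ≡ 303 (mod 396).
Verify: 303 mod 11 = 6 ✓, 303 mod 9 = 6 ✓, 303 mod 4 = 3 ✓.

x ≡ 303 (mod 396).


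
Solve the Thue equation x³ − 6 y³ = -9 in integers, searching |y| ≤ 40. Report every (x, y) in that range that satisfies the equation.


The equation is x³ - 6y³ = -9. For fixed y, x³ = 6·y³ − 9, so a solution requires the RHS to be a perfect cube.
Strategy: iterate y from -40 to 40, compute RHS = 6·y³ − 9, and check whether it is a (positive or negative) perfect cube.
Check small values of y:
  y = 0: RHS = -9 is not a perfect cube.
  y = 1: RHS = -3 is not a perfect cube.
  y = -1: RHS = -15 is not a perfect cube.
  y = 2: RHS = 39 is not a perfect cube.
  y = -2: RHS = -57 is not a perfect cube.
  y = 3: RHS = 153 is not a perfect cube.
  y = -3: RHS = -171 is not a perfect cube.
Continuing the search up to |y| = 40 finds no solutions either.
No (x, y) in the scanned range satisfies the equation.

No integer solutions with |y| ≤ 40.


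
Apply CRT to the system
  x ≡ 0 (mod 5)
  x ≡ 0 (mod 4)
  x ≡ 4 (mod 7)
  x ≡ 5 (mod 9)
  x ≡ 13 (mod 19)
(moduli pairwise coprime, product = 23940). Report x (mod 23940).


Product of moduli M = 5 · 4 · 7 · 9 · 19 = 23940.
Merge one congruence at a time:
  Start: x ≡ 0 (mod 5).
  Combine with x ≡ 0 (mod 4); new modulus lcm = 20.
    Write x = 0 + 5·t and substitute into x ≡ 0 (mod 4): 5·t ≡ 0 − 0 = 0 (mod 4).
    Reduce coefficients mod 4: 1·t ≡ 0 (mod 4).
    So t ≡ 0 (mod 4).
    Then x = 0 + 5·0 = 0, valid modulo lcm(5, 4) = 20: x ≡ 0 (mod 20).
  Combine with x ≡ 4 (mod 7); new modulus lcm = 140.
    Write x = 0 + 20·t and substitute into x ≡ 4 (mod 7): 20·t ≡ 4 − 0 = 4 (mod 7).
    Reduce coefficients mod 7: 6·t ≡ 4 (mod 7).
    The inverse of 6 mod 7 is 6 (since 6·6 = 36 = 5·7 + 1), so t ≡ 6·4 = 24 ≡ 3 (mod 7).
    Then x = 0 + 20·3 = 60, valid modulo lcm(20, 7) = 140: x ≡ 60 (mod 140).
  Combine with x ≡ 5 (mod 9); new modulus lcm = 1260.
    Write x = 60 + 140·t and substitute into x ≡ 5 (mod 9): 140·t ≡ 5 − 60 = -55 (mod 9).
    Reduce coefficients mod 9: 5·t ≡ 8 (mod 9).
    The inverse of 5 mod 9 is 2 (since 5·2 = 10 = 1·9 + 1), so t ≡ 2·8 = 16 ≡ 7 (mod 9).
    Then x = 60 + 140·7 = 1040, valid modulo lcm(140, 9) = 1260: x ≡ 1040 (mod 1260).
  Combine with x ≡ 13 (mod 19); new modulus lcm = 23940.
    Write x = 1040 + 1260·t and substitute into x ≡ 13 (mod 19): 1260·t ≡ 13 − 1040 = -1027 (mod 19).
    Reduce coefficients mod 19: 6·t ≡ 18 (mod 19).
    The inverse of 6 mod 19 is 16 (since 6·16 = 96 = 5·19 + 1), so t ≡ 16·18 = 288 ≡ 3 (mod 19).
    Then x = 1040 + 1260·3 = 4820, valid modulo lcm(1260, 19) = 23940: x ≡ 4820 (mod 23940).
Verify against each original: 4820 mod 5 = 0, 4820 mod 4 = 0, 4820 mod 7 = 4, 4820 mod 9 = 5, 4820 mod 19 = 13.

x ≡ 4820 (mod 23940).


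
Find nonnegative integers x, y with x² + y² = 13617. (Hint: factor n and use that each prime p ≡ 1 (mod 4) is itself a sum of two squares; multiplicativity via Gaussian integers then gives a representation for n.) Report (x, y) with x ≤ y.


Step 1: Factor n = 13617 = 3^2 · 17 · 89.
Step 2: Check the mod-4 condition on each prime factor: 3 ≡ 3 (mod 4), exponent 2 (must be even); 17 ≡ 1 (mod 4), exponent 1; 89 ≡ 1 (mod 4), exponent 1.
All primes ≡ 3 (mod 4) appear to even exponent (or don't appear), so by the two-squares theorem n IS expressible as a sum of two squares.
Step 3: Build a representation. Group n = k² · m with k = 3 and m = 17 · 89 = 1513 (a product of primes ≡ 1 (mod 4)); a representation of m scales to one of n via (k·x)² + (k·y)² = k²(x² + y²). Each prime p ≡ 1 (mod 4) is itself a sum of two squares; find a² by testing p − a² for a perfect square:
  17: 17 − 1² = 16 = 4² ⇒ 17 = 1² + 4².
  89: 89 − 1² = 88, 89 − 2² = 85, 89 − 3² = 80, 89 − 4² = 73, 89 − 5² = 64 = 8² ⇒ 89 = 5² + 8².
  Combine using the Brahmagupta–Fibonacci identity (a² + b²)(c² + d²) = (ac − bd)² + (ad + bc)² = (ac + bd)² + (ad − bc)²:
  17 · 89 = 1513: from (1² + 4²)(5² + 8²), take (1·5 − 4·8, 1·8 + 4·5) = (5 − 32, 8 + 20) = (-27, 28); dropping signs (only squares matter) gives (27, 28); check 27² + 28² = 729 + 784 = 1513 ✓.
  Scale by k = 3: (3·27, 3·28) = (81, 84).
Step 4: Order so x ≤ y and verify: 81² + 84² = 6561 + 7056 = 13617 = n. ✓

n = 13617 = 81² + 84² (one valid representation with x ≤ y).


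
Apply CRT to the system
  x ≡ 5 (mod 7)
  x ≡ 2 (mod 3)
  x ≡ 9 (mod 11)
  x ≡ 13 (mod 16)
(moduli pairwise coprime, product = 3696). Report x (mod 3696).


Product of moduli M = 7 · 3 · 11 · 16 = 3696.
Merge one congruence at a time:
  Start: x ≡ 5 (mod 7).
  Combine with x ≡ 2 (mod 3); new modulus lcm = 21.
    Write x = 5 + 7·t and substitute into x ≡ 2 (mod 3): 7·t ≡ 2 − 5 = -3 (mod 3).
    Reduce coefficients mod 3: 1·t ≡ 0 (mod 3).
    So t ≡ 0 (mod 3).
    Then x = 5 + 7·0 = 5, valid modulo lcm(7, 3) = 21: x ≡ 5 (mod 21).
  Combine with x ≡ 9 (mod 11); new modulus lcm = 231.
    Write x = 5 + 21·t and substitute into x ≡ 9 (mod 11): 21·t ≡ 9 − 5 = 4 (mod 11).
    Reduce coefficients mod 11: 10·t ≡ 4 (mod 11).
    The inverse of 10 mod 11 is 10 (since 10·10 = 100 = 9·11 + 1), so t ≡ 10·4 = 40 ≡ 7 (mod 11).
    Then x = 5 + 21·7 = 152, valid modulo lcm(21, 11) = 231: x ≡ 152 (mod 231).
  Combine with x ≡ 13 (mod 16); new modulus lcm = 3696.
    Write x = 152 + 231·t and substitute into x ≡ 13 (mod 16): 231·t ≡ 13 − 152 = -139 (mod 16).
    Reduce coefficients mod 16: 7·t ≡ 5 (mod 16).
    The inverse of 7 mod 16 is 7 (since 7·7 = 49 = 3·16 + 1), so t ≡ 7·5 = 35 ≡ 3 (mod 16).
    Then x = 152 + 231·3 = 845, valid modulo lcm(231, 16) = 3696: x ≡ 845 (mod 3696).
Verify against each original: 845 mod 7 = 5, 845 mod 3 = 2, 845 mod 11 = 9, 845 mod 16 = 13.

x ≡ 845 (mod 3696).


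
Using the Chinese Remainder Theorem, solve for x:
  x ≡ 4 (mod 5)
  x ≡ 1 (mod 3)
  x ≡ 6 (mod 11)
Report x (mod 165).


Moduli 5, 3, 11 are pairwise coprime; by CRT there is a unique solution modulo M = 5 · 3 · 11 = 165.
Solve pairwise, accumulating the modulus:
  Start with x ≡ 4 (mod 5).
  Combine with x ≡ 1 (mod 3): since gcd(5, 3) = 1, we get a unique residue mod 15.
    Write x = 4 + 5·t and substitute into x ≡ 1 (mod 3): 5·t ≡ 1 − 4 = -3 (mod 3).
    Reduce coefficients mod 3: 2·t ≡ 0 (mod 3).
    The inverse of 2 mod 3 is 2 (since 2·2 = 4 = 1·3 + 1), so t ≡ 2·0 = 0 ≡ 0 (mod 3).
    Then x = 4 + 5·0 = 4, valid modulo lcm(5, 3) = 15: x ≡ 4 (mod 15).
  Combine with x ≡ 6 (mod 11): since gcd(15, 11) = 1, we get a unique residue mod 165.
    Write x = 4 + 15·t and substitute into x ≡ 6 (mod 11): 15·t ≡ 6 − 4 = 2 (mod 11).
    Reduce coefficients mod 11: 4·t ≡ 2 (mod 11).
    The inverse of 4 mod 11 is 3 (since 4·3 = 12 = 1·11 + 1), so t ≡ 3·2 = 6 ≡ 6 (mod 11).
    Then x = 4 + 15·6 = 94, valid modulo lcm(15, 11) = 165: x ≡ 94 (mod 165).
Verify: 94 mod 5 = 4 ✓, 94 mod 3 = 1 ✓, 94 mod 11 = 6 ✓.

x ≡ 94 (mod 165).


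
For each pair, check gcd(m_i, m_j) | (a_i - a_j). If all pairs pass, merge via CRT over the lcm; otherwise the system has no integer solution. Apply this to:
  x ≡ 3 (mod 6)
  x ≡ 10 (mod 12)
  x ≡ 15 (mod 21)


Moduli 6, 12, 21 are not pairwise coprime, so CRT works modulo lcm(m_i) when all pairwise compatibility conditions hold.
Pairwise compatibility: gcd(m_i, m_j) must divide a_i - a_j for every pair.
Merge one congruence at a time:
  Start: x ≡ 3 (mod 6).
  Combine with x ≡ 10 (mod 12): gcd(6, 12) = 6, and 10 - 3 = 7 is NOT divisible by 6.
    ⇒ system is inconsistent (no integer solution).

No solution (the system is inconsistent).


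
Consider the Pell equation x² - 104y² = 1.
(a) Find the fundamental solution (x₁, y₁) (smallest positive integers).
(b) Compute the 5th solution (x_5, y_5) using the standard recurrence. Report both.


Step 1: Find the fundamental solution (x₁, y₁) of x² - 104y² = 1.
  Expand √104 as a continued fraction. a₀ = ⌊√104⌋ = 10; iterate m_{k+1} = d_k·a_k − m_k, d_{k+1} = (104 − m_{k+1}²)/d_k, a_{k+1} = ⌊(a₀ + m_{k+1})/d_{k+1}⌋ (starting m₀ = 0, d₀ = 1), with convergents p_k = a_k·p_{k-1} + p_{k-2}, q_k = a_k·q_{k-1} + q_{k-2} (p₋₁ = 1, q₋₁ = 0):
  k = 0: a₀ = 10; p₀/q₀ = 10/1; p₀² − 104·q₀² = 100 − 104 = -4.
  k = 1: m = 10, d = 4, a = ⌊(10 + 10)/4⌋ = 5; p/q = (5·10 + 1)/(5·1 + 0) = 51/5; p² − 104·q² = 2601 − 2600 = 1.
  The first convergent with p² − 104·q² = 1 gives the fundamental solution (x₁, y₁) = (51, 5).
Step 2: Apply the recurrence (x_{n+1}, y_{n+1}) = (x₁x_n + 104y₁y_n, x₁y_n + y₁x_n) repeatedly.
  From (x_1, y_1) = (51, 5): x_2 = 51·51 + 104·5·5 = 5201; y_2 = 51·5 + 5·51 = 510.
  From (x_2, y_2) = (5201, 510): x_3 = 51·5201 + 104·5·510 = 530451; y_3 = 51·510 + 5·5201 = 52015.
  From (x_3, y_3) = (530451, 52015): x_4 = 51·530451 + 104·5·52015 = 54100801; y_4 = 51·52015 + 5·530451 = 5305020.
  From (x_4, y_4) = (54100801, 5305020): x_5 = 51·54100801 + 104·5·5305020 = 5517751251; y_5 = 51·5305020 + 5·54100801 = 541060025.
Step 3: Verify x_5² - 104·y_5² = 30445578867912065001 - 30445578867912065000 = 1 (should be 1). ✓

(x_1, y_1) = (51, 5); (x_5, y_5) = (5517751251, 541060025).


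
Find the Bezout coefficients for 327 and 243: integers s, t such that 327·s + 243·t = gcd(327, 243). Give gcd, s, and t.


Euclidean algorithm on (327, 243) — divide until remainder is 0:
  327 = 1 · 243 + 84
  243 = 2 · 84 + 75
  84 = 1 · 75 + 9
  75 = 8 · 9 + 3
  9 = 3 · 3 + 0
gcd(327, 243) = 3.
Track Bezout coefficients alongside the remainders: start with r₀ = 327 = a·1 + b·0 (s = 1, t = 0) and r₁ = 243 = a·0 + b·1 (s = 0, t = 1); each new remainder r_{k+1} = r_{k-1} − q_k·r_k inherits s_{k+1} = s_{k-1} − q_k·s_k, t_{k+1} = t_{k-1} − q_k·t_k, so r_k = a·s_k + b·t_k at every step:
  q = 1: r = 84, s = 1 − 1·0 = 1, t = 0 − 1·1 = -1  (check: 327·1 + 243·(-1) = 84)
  q = 2: r = 75, s = 0 − 2·1 = -2, t = 1 − 2·(-1) = 3  (check: 327·(-2) + 243·3 = 75)
  q = 1: r = 9, s = 1 − 1·(-2) = 3, t = -1 − 1·3 = -4  (check: 327·3 + 243·(-4) = 9)
  q = 8: r = 3, s = -2 − 8·3 = -26, t = 3 − 8·(-4) = 35  (check: 327·(-26) + 243·35 = 3)
The row with r = 3 (the gcd) gives the Bezout coefficients s = -26, t = 35.
Result: 327 · (-26) + 243 · (35) = 3.

gcd(327, 243) = 3; s = -26, t = 35 (check: 327·(-26) + 243·35 = 3).


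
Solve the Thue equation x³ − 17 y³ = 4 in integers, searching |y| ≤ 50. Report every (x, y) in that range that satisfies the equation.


The equation is x³ - 17y³ = 4. For fixed y, x³ = 17·y³ + 4, so a solution requires the RHS to be a perfect cube.
Strategy: iterate y from -50 to 50, compute RHS = 17·y³ + 4, and check whether it is a (positive or negative) perfect cube.
Check small values of y:
  y = 0: RHS = 4 is not a perfect cube.
  y = 1: RHS = 21 is not a perfect cube.
  y = -1: RHS = -13 is not a perfect cube.
  y = 2: RHS = 140 is not a perfect cube.
  y = -2: RHS = -132 is not a perfect cube.
  y = 3: RHS = 463 is not a perfect cube.
  y = -3: RHS = -455 is not a perfect cube.
Continuing the search up to |y| = 50 finds no solutions either.
No (x, y) in the scanned range satisfies the equation.

No integer solutions with |y| ≤ 50.


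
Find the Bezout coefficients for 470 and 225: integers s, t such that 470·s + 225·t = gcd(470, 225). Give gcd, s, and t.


Euclidean algorithm on (470, 225) — divide until remainder is 0:
  470 = 2 · 225 + 20
  225 = 11 · 20 + 5
  20 = 4 · 5 + 0
gcd(470, 225) = 5.
Track Bezout coefficients alongside the remainders: start with r₀ = 470 = a·1 + b·0 (s = 1, t = 0) and r₁ = 225 = a·0 + b·1 (s = 0, t = 1); each new remainder r_{k+1} = r_{k-1} − q_k·r_k inherits s_{k+1} = s_{k-1} − q_k·s_k, t_{k+1} = t_{k-1} − q_k·t_k, so r_k = a·s_k + b·t_k at every step:
  q = 2: r = 20, s = 1 − 2·0 = 1, t = 0 − 2·1 = -2  (check: 470·1 + 225·(-2) = 20)
  q = 11: r = 5, s = 0 − 11·1 = -11, t = 1 − 11·(-2) = 23  (check: 470·(-11) + 225·23 = 5)
The row with r = 5 (the gcd) gives the Bezout coefficients s = -11, t = 23.
Result: 470 · (-11) + 225 · (23) = 5.

gcd(470, 225) = 5; s = -11, t = 23 (check: 470·(-11) + 225·23 = 5).


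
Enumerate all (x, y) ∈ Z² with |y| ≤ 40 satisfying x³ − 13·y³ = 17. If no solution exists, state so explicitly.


The equation is x³ - 13y³ = 17. For fixed y, x³ = 13·y³ + 17, so a solution requires the RHS to be a perfect cube.
Strategy: iterate y from -40 to 40, compute RHS = 13·y³ + 17, and check whether it is a (positive or negative) perfect cube.
Check small values of y:
  y = 0: RHS = 17 is not a perfect cube.
  y = 1: RHS = 30 is not a perfect cube.
  y = -1: RHS = 4 is not a perfect cube.
  y = 2: RHS = 121 is not a perfect cube.
  y = -2: RHS = -87 is not a perfect cube.
  y = 3: RHS = 368 is not a perfect cube.
  y = -3: RHS = -334 is not a perfect cube.
Continuing the search up to |y| = 40 finds no solutions either.
No (x, y) in the scanned range satisfies the equation.

No integer solutions with |y| ≤ 40.


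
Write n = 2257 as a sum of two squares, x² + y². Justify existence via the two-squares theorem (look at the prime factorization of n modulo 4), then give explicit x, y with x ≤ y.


Step 1: Factor n = 2257 = 37 · 61.
Step 2: Check the mod-4 condition on each prime factor: 37 ≡ 1 (mod 4), exponent 1; 61 ≡ 1 (mod 4), exponent 1.
All primes ≡ 3 (mod 4) appear to even exponent (or don't appear), so by the two-squares theorem n IS expressible as a sum of two squares.
Step 3: Build a representation. Here n = 37 · 61 is a product of primes ≡ 1 (mod 4). Each prime p ≡ 1 (mod 4) is itself a sum of two squares; find a² by testing p − a² for a perfect square:
  37: 37 − 1² = 36 = 6² ⇒ 37 = 1² + 6².
  61: 61 − 1² = 60, 61 − 2² = 57, 61 − 3² = 52, 61 − 4² = 45, 61 − 5² = 36 = 6² ⇒ 61 = 5² + 6².
  Combine using the Brahmagupta–Fibonacci identity (a² + b²)(c² + d²) = (ac − bd)² + (ad + bc)² = (ac + bd)² + (ad − bc)²:
  37 · 61 = 2257: from (1² + 6²)(5² + 6²), take (1·5 − 6·6, 1·6 + 6·5) = (5 − 36, 6 + 30) = (-31, 36); dropping signs (only squares matter) gives (31, 36); check 31² + 36² = 961 + 1296 = 2257 ✓.
Step 4: Order so x ≤ y and verify: 31² + 36² = 961 + 1296 = 2257 = n. ✓

n = 2257 = 31² + 36² (one valid representation with x ≤ y).


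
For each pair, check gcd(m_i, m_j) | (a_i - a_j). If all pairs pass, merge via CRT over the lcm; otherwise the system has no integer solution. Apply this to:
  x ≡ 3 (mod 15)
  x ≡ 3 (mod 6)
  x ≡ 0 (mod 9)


Moduli 15, 6, 9 are not pairwise coprime, so CRT works modulo lcm(m_i) when all pairwise compatibility conditions hold.
Pairwise compatibility: gcd(m_i, m_j) must divide a_i - a_j for every pair.
Merge one congruence at a time:
  Start: x ≡ 3 (mod 15).
  Combine with x ≡ 3 (mod 6): gcd(15, 6) = 3; 3 - 3 = 0, which IS divisible by 3, so compatible.
    Write x = 3 + 15·t and substitute into x ≡ 3 (mod 6): 15·t ≡ 3 − 3 = 0 (mod 6).
    Divide the congruence (and modulus) by g = 3: 5·t ≡ 0 (mod 2).
    Reduce coefficients mod 2: 1·t ≡ 0 (mod 2).
    So t ≡ 0 (mod 2).
    Then x = 3 + 15·0 = 3, valid modulo lcm(15, 6) = 30: x ≡ 3 (mod 30).
  Combine with x ≡ 0 (mod 9): gcd(30, 9) = 3; 0 - 3 = -3, which IS divisible by 3, so compatible.
    Write x = 3 + 30·t and substitute into x ≡ 0 (mod 9): 30·t ≡ 0 − 3 = -3 (mod 9).
    Divide the congruence (and modulus) by g = 3: 10·t ≡ -1 (mod 3).
    Reduce coefficients mod 3: 1·t ≡ 2 (mod 3).
    So t ≡ 2 (mod 3).
    Then x = 3 + 30·2 = 63, valid modulo lcm(30, 9) = 90: x ≡ 63 (mod 90).
Verify: 63 mod 15 = 3, 63 mod 6 = 3, 63 mod 9 = 0.

x ≡ 63 (mod 90).


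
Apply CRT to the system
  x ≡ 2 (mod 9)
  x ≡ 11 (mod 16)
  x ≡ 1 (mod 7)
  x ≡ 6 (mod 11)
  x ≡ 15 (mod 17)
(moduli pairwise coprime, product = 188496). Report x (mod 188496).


Product of moduli M = 9 · 16 · 7 · 11 · 17 = 188496.
Merge one congruence at a time:
  Start: x ≡ 2 (mod 9).
  Combine with x ≡ 11 (mod 16); new modulus lcm = 144.
    Write x = 2 + 9·t and substitute into x ≡ 11 (mod 16): 9·t ≡ 11 − 2 = 9 (mod 16).
    The inverse of 9 mod 16 is 9 (since 9·9 = 81 = 5·16 + 1), so t ≡ 9·9 = 81 ≡ 1 (mod 16).
    Then x = 2 + 9·1 = 11, valid modulo lcm(9, 16) = 144: x ≡ 11 (mod 144).
  Combine with x ≡ 1 (mod 7); new modulus lcm = 1008.
    Write x = 11 + 144·t and substitute into x ≡ 1 (mod 7): 144·t ≡ 1 − 11 = -10 (mod 7).
    Reduce coefficients mod 7: 4·t ≡ 4 (mod 7).
    The inverse of 4 mod 7 is 2 (since 4·2 = 8 = 1·7 + 1), so t ≡ 2·4 = 8 ≡ 1 (mod 7).
    Then x = 11 + 144·1 = 155, valid modulo lcm(144, 7) = 1008: x ≡ 155 (mod 1008).
  Combine with x ≡ 6 (mod 11); new modulus lcm = 11088.
    Write x = 155 + 1008·t and substitute into x ≡ 6 (mod 11): 1008·t ≡ 6 − 155 = -149 (mod 11).
    Reduce coefficients mod 11: 7·t ≡ 5 (mod 11).
    The inverse of 7 mod 11 is 8 (since 7·8 = 56 = 5·11 + 1), so t ≡ 8·5 = 40 ≡ 7 (mod 11).
    Then x = 155 + 1008·7 = 7211, valid modulo lcm(1008, 11) = 11088: x ≡ 7211 (mod 11088).
  Combine with x ≡ 15 (mod 17); new modulus lcm = 188496.
    Write x = 7211 + 11088·t and substitute into x ≡ 15 (mod 17): 11088·t ≡ 15 − 7211 = -7196 (mod 17).
    Reduce coefficients mod 17: 4·t ≡ 12 (mod 17).
    The inverse of 4 mod 17 is 13 (since 4·13 = 52 = 3·17 + 1), so t ≡ 13·12 = 156 ≡ 3 (mod 17).
    Then x = 7211 + 11088·3 = 40475, valid modulo lcm(11088, 17) = 188496: x ≡ 40475 (mod 188496).
Verify against each original: 40475 mod 9 = 2, 40475 mod 16 = 11, 40475 mod 7 = 1, 40475 mod 11 = 6, 40475 mod 17 = 15.

x ≡ 40475 (mod 188496).


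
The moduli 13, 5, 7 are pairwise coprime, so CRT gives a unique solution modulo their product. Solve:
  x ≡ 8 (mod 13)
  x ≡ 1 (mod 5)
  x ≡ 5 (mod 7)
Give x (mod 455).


Moduli 13, 5, 7 are pairwise coprime; by CRT there is a unique solution modulo M = 13 · 5 · 7 = 455.
Solve pairwise, accumulating the modulus:
  Start with x ≡ 8 (mod 13).
  Combine with x ≡ 1 (mod 5): since gcd(13, 5) = 1, we get a unique residue mod 65.
    Write x = 8 + 13·t and substitute into x ≡ 1 (mod 5): 13·t ≡ 1 − 8 = -7 (mod 5).
    Reduce coefficients mod 5: 3·t ≡ 3 (mod 5).
    The inverse of 3 mod 5 is 2 (since 3·2 = 6 = 1·5 + 1), so t ≡ 2·3 = 6 ≡ 1 (mod 5).
    Then x = 8 + 13·1 = 21, valid modulo lcm(13, 5) = 65: x ≡ 21 (mod 65).
  Combine with x ≡ 5 (mod 7): since gcd(65, 7) = 1, we get a unique residue mod 455.
    Write x = 21 + 65·t and substitute into x ≡ 5 (mod 7): 65·t ≡ 5 − 21 = -16 (mod 7).
    Reduce coefficients mod 7: 2·t ≡ 5 (mod 7).
    The inverse of 2 mod 7 is 4 (since 2·4 = 8 = 1·7 + 1), so t ≡ 4·5 = 20 ≡ 6 (mod 7).
    Then x = 21 + 65·6 = 411, valid modulo lcm(65, 7) = 455: x ≡ 411 (mod 455).
Verify: 411 mod 13 = 8 ✓, 411 mod 5 = 1 ✓, 411 mod 7 = 5 ✓.

x ≡ 411 (mod 455).


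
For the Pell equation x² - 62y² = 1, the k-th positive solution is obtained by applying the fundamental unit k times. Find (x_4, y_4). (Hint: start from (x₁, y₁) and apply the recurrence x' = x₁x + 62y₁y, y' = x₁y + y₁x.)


Step 1: Find the fundamental solution (x₁, y₁) of x² - 62y² = 1.
  Expand √62 as a continued fraction. a₀ = ⌊√62⌋ = 7; iterate m_{k+1} = d_k·a_k − m_k, d_{k+1} = (62 − m_{k+1}²)/d_k, a_{k+1} = ⌊(a₀ + m_{k+1})/d_{k+1}⌋ (starting m₀ = 0, d₀ = 1), with convergents p_k = a_k·p_{k-1} + p_{k-2}, q_k = a_k·q_{k-1} + q_{k-2} (p₋₁ = 1, q₋₁ = 0):
  k = 0: a₀ = 7; p₀/q₀ = 7/1; p₀² − 62·q₀² = 49 − 62 = -13.
  k = 1: m = 7, d = 13, a = ⌊(7 + 7)/13⌋ = 1; p/q = (1·7 + 1)/(1·1 + 0) = 8/1; p² − 62·q² = 64 − 62 = 2.
  k = 2: m = 6, d = 2, a = ⌊(7 + 6)/2⌋ = 6; p/q = (6·8 + 7)/(6·1 + 1) = 55/7; p² − 62·q² = 3025 − 3038 = -13.
  k = 3: m = 6, d = 13, a = ⌊(7 + 6)/13⌋ = 1; p/q = (1·55 + 8)/(1·7 + 1) = 63/8; p² − 62·q² = 3969 − 3968 = 1.
  The first convergent with p² − 62·q² = 1 gives the fundamental solution (x₁, y₁) = (63, 8).
Step 2: Apply the recurrence (x_{n+1}, y_{n+1}) = (x₁x_n + 62y₁y_n, x₁y_n + y₁x_n) repeatedly.
  From (x_1, y_1) = (63, 8): x_2 = 63·63 + 62·8·8 = 7937; y_2 = 63·8 + 8·63 = 1008.
  From (x_2, y_2) = (7937, 1008): x_3 = 63·7937 + 62·8·1008 = 999999; y_3 = 63·1008 + 8·7937 = 127000.
  From (x_3, y_3) = (999999, 127000): x_4 = 63·999999 + 62·8·127000 = 125991937; y_4 = 63·127000 + 8·999999 = 16000992.
Step 3: Verify x_4² - 62·y_4² = 15873968189011969 - 15873968189011968 = 1 (should be 1). ✓

(x_1, y_1) = (63, 8); (x_4, y_4) = (125991937, 16000992).


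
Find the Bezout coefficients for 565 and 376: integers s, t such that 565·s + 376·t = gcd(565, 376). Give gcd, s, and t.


Euclidean algorithm on (565, 376) — divide until remainder is 0:
  565 = 1 · 376 + 189
  376 = 1 · 189 + 187
  189 = 1 · 187 + 2
  187 = 93 · 2 + 1
  2 = 2 · 1 + 0
gcd(565, 376) = 1.
Track Bezout coefficients alongside the remainders: start with r₀ = 565 = a·1 + b·0 (s = 1, t = 0) and r₁ = 376 = a·0 + b·1 (s = 0, t = 1); each new remainder r_{k+1} = r_{k-1} − q_k·r_k inherits s_{k+1} = s_{k-1} − q_k·s_k, t_{k+1} = t_{k-1} − q_k·t_k, so r_k = a·s_k + b·t_k at every step:
  q = 1: r = 189, s = 1 − 1·0 = 1, t = 0 − 1·1 = -1  (check: 565·1 + 376·(-1) = 189)
  q = 1: r = 187, s = 0 − 1·1 = -1, t = 1 − 1·(-1) = 2  (check: 565·(-1) + 376·2 = 187)
  q = 1: r = 2, s = 1 − 1·(-1) = 2, t = -1 − 1·2 = -3  (check: 565·2 + 376·(-3) = 2)
  q = 93: r = 1, s = -1 − 93·2 = -187, t = 2 − 93·(-3) = 281  (check: 565·(-187) + 376·281 = 1)
The row with r = 1 (the gcd) gives the Bezout coefficients s = -187, t = 281.
Result: 565 · (-187) + 376 · (281) = 1.

gcd(565, 376) = 1; s = -187, t = 281 (check: 565·(-187) + 376·281 = 1).


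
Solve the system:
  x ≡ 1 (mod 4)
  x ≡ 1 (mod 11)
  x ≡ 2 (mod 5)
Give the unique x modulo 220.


Moduli 4, 11, 5 are pairwise coprime; by CRT there is a unique solution modulo M = 4 · 11 · 5 = 220.
Solve pairwise, accumulating the modulus:
  Start with x ≡ 1 (mod 4).
  Combine with x ≡ 1 (mod 11): since gcd(4, 11) = 1, we get a unique residue mod 44.
    Write x = 1 + 4·t and substitute into x ≡ 1 (mod 11): 4·t ≡ 1 − 1 = 0 (mod 11).
    The inverse of 4 mod 11 is 3 (since 4·3 = 12 = 1·11 + 1), so t ≡ 3·0 = 0 ≡ 0 (mod 11).
    Then x = 1 + 4·0 = 1, valid modulo lcm(4, 11) = 44: x ≡ 1 (mod 44).
  Combine with x ≡ 2 (mod 5): since gcd(44, 5) = 1, we get a unique residue mod 220.
    Write x = 1 + 44·t and substitute into x ≡ 2 (mod 5): 44·t ≡ 2 − 1 = 1 (mod 5).
    Reduce coefficients mod 5: 4·t ≡ 1 (mod 5).
    The inverse of 4 mod 5 is 4 (since 4·4 = 16 = 3·5 + 1), so t ≡ 4·1 = 4 ≡ 4 (mod 5).
    Then x = 1 + 44·4 = 177, valid modulo lcm(44, 5) = 220: x ≡ 177 (mod 220).
Verify: 177 mod 4 = 1 ✓, 177 mod 11 = 1 ✓, 177 mod 5 = 2 ✓.

x ≡ 177 (mod 220).


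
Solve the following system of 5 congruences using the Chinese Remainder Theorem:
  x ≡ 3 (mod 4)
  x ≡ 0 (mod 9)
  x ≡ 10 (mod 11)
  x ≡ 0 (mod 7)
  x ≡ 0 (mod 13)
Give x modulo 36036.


Product of moduli M = 4 · 9 · 11 · 7 · 13 = 36036.
Merge one congruence at a time:
  Start: x ≡ 3 (mod 4).
  Combine with x ≡ 0 (mod 9); new modulus lcm = 36.
    Write x = 3 + 4·t and substitute into x ≡ 0 (mod 9): 4·t ≡ 0 − 3 = -3 (mod 9).
    Reduce coefficients mod 9: 4·t ≡ 6 (mod 9).
    The inverse of 4 mod 9 is 7 (since 4·7 = 28 = 3·9 + 1), so t ≡ 7·6 = 42 ≡ 6 (mod 9).
    Then x = 3 + 4·6 = 27, valid modulo lcm(4, 9) = 36: x ≡ 27 (mod 36).
  Combine with x ≡ 10 (mod 11); new modulus lcm = 396.
    Write x = 27 + 36·t and substitute into x ≡ 10 (mod 11): 36·t ≡ 10 − 27 = -17 (mod 11).
    Reduce coefficients mod 11: 3·t ≡ 5 (mod 11).
    The inverse of 3 mod 11 is 4 (since 3·4 = 12 = 1·11 + 1), so t ≡ 4·5 = 20 ≡ 9 (mod 11).
    Then x = 27 + 36·9 = 351, valid modulo lcm(36, 11) = 396: x ≡ 351 (mod 396).
  Combine with x ≡ 0 (mod 7); new modulus lcm = 2772.
    Write x = 351 + 396·t and substitute into x ≡ 0 (mod 7): 396·t ≡ 0 − 351 = -351 (mod 7).
    Reduce coefficients mod 7: 4·t ≡ 6 (mod 7).
    The inverse of 4 mod 7 is 2 (since 4·2 = 8 = 1·7 + 1), so t ≡ 2·6 = 12 ≡ 5 (mod 7).
    Then x = 351 + 396·5 = 2331, valid modulo lcm(396, 7) = 2772: x ≡ 2331 (mod 2772).
  Combine with x ≡ 0 (mod 13); new modulus lcm = 36036.
    Write x = 2331 + 2772·t and substitute into x ≡ 0 (mod 13): 2772·t ≡ 0 − 2331 = -2331 (mod 13).
    Reduce coefficients mod 13: 3·t ≡ 9 (mod 13).
    The inverse of 3 mod 13 is 9 (since 3·9 = 27 = 2·13 + 1), so t ≡ 9·9 = 81 ≡ 3 (mod 13).
    Then x = 2331 + 2772·3 = 10647, valid modulo lcm(2772, 13) = 36036: x ≡ 10647 (mod 36036).
Verify against each original: 10647 mod 4 = 3, 10647 mod 9 = 0, 10647 mod 11 = 10, 10647 mod 7 = 0, 10647 mod 13 = 0.

x ≡ 10647 (mod 36036).


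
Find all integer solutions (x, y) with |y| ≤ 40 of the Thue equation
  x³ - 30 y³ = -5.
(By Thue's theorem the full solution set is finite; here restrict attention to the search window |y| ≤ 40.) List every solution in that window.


The equation is x³ - 30y³ = -5. For fixed y, x³ = 30·y³ − 5, so a solution requires the RHS to be a perfect cube.
Strategy: iterate y from -40 to 40, compute RHS = 30·y³ − 5, and check whether it is a (positive or negative) perfect cube.
Check small values of y:
  y = 0: RHS = -5 is not a perfect cube.
  y = 1: RHS = 25 is not a perfect cube.
  y = -1: RHS = -35 is not a perfect cube.
  y = 2: RHS = 235 is not a perfect cube.
  y = -2: RHS = -245 is not a perfect cube.
  y = 3: RHS = 805 is not a perfect cube.
  y = -3: RHS = -815 is not a perfect cube.
Continuing the search up to |y| = 40 finds no solutions either.
No (x, y) in the scanned range satisfies the equation.

No integer solutions with |y| ≤ 40.


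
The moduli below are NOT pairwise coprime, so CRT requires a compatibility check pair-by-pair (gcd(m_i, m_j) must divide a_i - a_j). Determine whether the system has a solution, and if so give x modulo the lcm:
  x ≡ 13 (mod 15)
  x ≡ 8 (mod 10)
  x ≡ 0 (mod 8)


Moduli 15, 10, 8 are not pairwise coprime, so CRT works modulo lcm(m_i) when all pairwise compatibility conditions hold.
Pairwise compatibility: gcd(m_i, m_j) must divide a_i - a_j for every pair.
Merge one congruence at a time:
  Start: x ≡ 13 (mod 15).
  Combine with x ≡ 8 (mod 10): gcd(15, 10) = 5; 8 - 13 = -5, which IS divisible by 5, so compatible.
    Write x = 13 + 15·t and substitute into x ≡ 8 (mod 10): 15·t ≡ 8 − 13 = -5 (mod 10).
    Divide the congruence (and modulus) by g = 5: 3·t ≡ -1 (mod 2).
    Reduce coefficients mod 2: 1·t ≡ 1 (mod 2).
    So t ≡ 1 (mod 2).
    Then x = 13 + 15·1 = 28, valid modulo lcm(15, 10) = 30: x ≡ 28 (mod 30).
  Combine with x ≡ 0 (mod 8): gcd(30, 8) = 2; 0 - 28 = -28, which IS divisible by 2, so compatible.
    Write x = 28 + 30·t and substitute into x ≡ 0 (mod 8): 30·t ≡ 0 − 28 = -28 (mod 8).
    Divide the congruence (and modulus) by g = 2: 15·t ≡ -14 (mod 4).
    Reduce coefficients mod 4: 3·t ≡ 2 (mod 4).
    The inverse of 3 mod 4 is 3 (since 3·3 = 9 = 2·4 + 1), so t ≡ 3·2 = 6 ≡ 2 (mod 4).
    Then x = 28 + 30·2 = 88, valid modulo lcm(30, 8) = 120: x ≡ 88 (mod 120).
Verify: 88 mod 15 = 13, 88 mod 10 = 8, 88 mod 8 = 0.

x ≡ 88 (mod 120).


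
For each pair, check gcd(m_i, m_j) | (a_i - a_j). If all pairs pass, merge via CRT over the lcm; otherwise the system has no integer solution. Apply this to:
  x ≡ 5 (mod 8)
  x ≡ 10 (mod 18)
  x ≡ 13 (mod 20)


Moduli 8, 18, 20 are not pairwise coprime, so CRT works modulo lcm(m_i) when all pairwise compatibility conditions hold.
Pairwise compatibility: gcd(m_i, m_j) must divide a_i - a_j for every pair.
Merge one congruence at a time:
  Start: x ≡ 5 (mod 8).
  Combine with x ≡ 10 (mod 18): gcd(8, 18) = 2, and 10 - 5 = 5 is NOT divisible by 2.
    ⇒ system is inconsistent (no integer solution).

No solution (the system is inconsistent).


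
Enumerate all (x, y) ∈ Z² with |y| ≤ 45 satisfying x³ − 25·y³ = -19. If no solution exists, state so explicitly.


The equation is x³ - 25y³ = -19. For fixed y, x³ = 25·y³ − 19, so a solution requires the RHS to be a perfect cube.
Strategy: iterate y from -45 to 45, compute RHS = 25·y³ − 19, and check whether it is a (positive or negative) perfect cube.
Check small values of y:
  y = 0: RHS = -19 is not a perfect cube.
  y = 1: RHS = 6 is not a perfect cube.
  y = -1: RHS = -44 is not a perfect cube.
  y = 2: RHS = 181 is not a perfect cube.
  y = -2: RHS = -219 is not a perfect cube.
  y = 3: RHS = 656 is not a perfect cube.
  y = -3: RHS = -694 is not a perfect cube.
Continuing the search up to |y| = 45 finds no solutions either.
No (x, y) in the scanned range satisfies the equation.

No integer solutions with |y| ≤ 45.


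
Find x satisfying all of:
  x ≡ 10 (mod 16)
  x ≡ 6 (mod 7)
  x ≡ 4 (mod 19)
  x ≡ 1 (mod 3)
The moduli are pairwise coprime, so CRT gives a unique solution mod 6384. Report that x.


Product of moduli M = 16 · 7 · 19 · 3 = 6384.
Merge one congruence at a time:
  Start: x ≡ 10 (mod 16).
  Combine with x ≡ 6 (mod 7); new modulus lcm = 112.
    Write x = 10 + 16·t and substitute into x ≡ 6 (mod 7): 16·t ≡ 6 − 10 = -4 (mod 7).
    Reduce coefficients mod 7: 2·t ≡ 3 (mod 7).
    The inverse of 2 mod 7 is 4 (since 2·4 = 8 = 1·7 + 1), so t ≡ 4·3 = 12 ≡ 5 (mod 7).
    Then x = 10 + 16·5 = 90, valid modulo lcm(16, 7) = 112: x ≡ 90 (mod 112).
  Combine with x ≡ 4 (mod 19); new modulus lcm = 2128.
    Write x = 90 + 112·t and substitute into x ≡ 4 (mod 19): 112·t ≡ 4 − 90 = -86 (mod 19).
    Reduce coefficients mod 19: 17·t ≡ 9 (mod 19).
    The inverse of 17 mod 19 is 9 (since 17·9 = 153 = 8·19 + 1), so t ≡ 9·9 = 81 ≡ 5 (mod 19).
    Then x = 90 + 112·5 = 650, valid modulo lcm(112, 19) = 2128: x ≡ 650 (mod 2128).
  Combine with x ≡ 1 (mod 3); new modulus lcm = 6384.
    Write x = 650 + 2128·t and substitute into x ≡ 1 (mod 3): 2128·t ≡ 1 − 650 = -649 (mod 3).
    Reduce coefficients mod 3: 1·t ≡ 2 (mod 3).
    So t ≡ 2 (mod 3).
    Then x = 650 + 2128·2 = 4906, valid modulo lcm(2128, 3) = 6384: x ≡ 4906 (mod 6384).
Verify against each original: 4906 mod 16 = 10, 4906 mod 7 = 6, 4906 mod 19 = 4, 4906 mod 3 = 1.

x ≡ 4906 (mod 6384).


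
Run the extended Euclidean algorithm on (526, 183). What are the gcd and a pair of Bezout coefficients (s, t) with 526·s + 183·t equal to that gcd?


Euclidean algorithm on (526, 183) — divide until remainder is 0:
  526 = 2 · 183 + 160
  183 = 1 · 160 + 23
  160 = 6 · 23 + 22
  23 = 1 · 22 + 1
  22 = 22 · 1 + 0
gcd(526, 183) = 1.
Track Bezout coefficients alongside the remainders: start with r₀ = 526 = a·1 + b·0 (s = 1, t = 0) and r₁ = 183 = a·0 + b·1 (s = 0, t = 1); each new remainder r_{k+1} = r_{k-1} − q_k·r_k inherits s_{k+1} = s_{k-1} − q_k·s_k, t_{k+1} = t_{k-1} − q_k·t_k, so r_k = a·s_k + b·t_k at every step:
  q = 2: r = 160, s = 1 − 2·0 = 1, t = 0 − 2·1 = -2  (check: 526·1 + 183·(-2) = 160)
  q = 1: r = 23, s = 0 − 1·1 = -1, t = 1 − 1·(-2) = 3  (check: 526·(-1) + 183·3 = 23)
  q = 6: r = 22, s = 1 − 6·(-1) = 7, t = -2 − 6·3 = -20  (check: 526·7 + 183·(-20) = 22)
  q = 1: r = 1, s = -1 − 1·7 = -8, t = 3 − 1·(-20) = 23  (check: 526·(-8) + 183·23 = 1)
The row with r = 1 (the gcd) gives the Bezout coefficients s = -8, t = 23.
Result: 526 · (-8) + 183 · (23) = 1.

gcd(526, 183) = 1; s = -8, t = 23 (check: 526·(-8) + 183·23 = 1).


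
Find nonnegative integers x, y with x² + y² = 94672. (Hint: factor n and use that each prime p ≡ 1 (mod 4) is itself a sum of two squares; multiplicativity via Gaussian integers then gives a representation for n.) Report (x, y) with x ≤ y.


Step 1: Factor n = 94672 = 2^4 · 61 · 97.
Step 2: Check the mod-4 condition on each prime factor: 2 = 2 (special); 61 ≡ 1 (mod 4), exponent 1; 97 ≡ 1 (mod 4), exponent 1.
All primes ≡ 3 (mod 4) appear to even exponent (or don't appear), so by the two-squares theorem n IS expressible as a sum of two squares.
Step 3: Build a representation. Group n = k² · m with k = 4 and m = 61 · 97 = 5917 (a product of primes ≡ 1 (mod 4)); a representation of m scales to one of n via (k·x)² + (k·y)² = k²(x² + y²). Each prime p ≡ 1 (mod 4) is itself a sum of two squares; find a² by testing p − a² for a perfect square:
  61: 61 − 1² = 60, 61 − 2² = 57, 61 − 3² = 52, 61 − 4² = 45, 61 − 5² = 36 = 6² ⇒ 61 = 5² + 6².
  97: 97 − 1² = 96, 97 − 2² = 93, 97 − 3² = 88, 97 − 4² = 81 = 9² ⇒ 97 = 4² + 9².
  Combine using the Brahmagupta–Fibonacci identity (a² + b²)(c² + d²) = (ac − bd)² + (ad + bc)² = (ac + bd)² + (ad − bc)²:
  61 · 97 = 5917: from (5² + 6²)(4² + 9²), take (5·4 − 6·9, 5·9 + 6·4) = (20 − 54, 45 + 24) = (-34, 69); dropping signs (only squares matter) gives (34, 69); check 34² + 69² = 1156 + 4761 = 5917 ✓.
  Scale by k = 4: (4·34, 4·69) = (136, 276).
Step 4: Order so x ≤ y and verify: 136² + 276² = 18496 + 76176 = 94672 = n. ✓

n = 94672 = 136² + 276² (one valid representation with x ≤ y).


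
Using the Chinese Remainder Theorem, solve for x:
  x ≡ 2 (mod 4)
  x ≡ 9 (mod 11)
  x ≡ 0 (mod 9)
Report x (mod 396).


Moduli 4, 11, 9 are pairwise coprime; by CRT there is a unique solution modulo M = 4 · 11 · 9 = 396.
Solve pairwise, accumulating the modulus:
  Start with x ≡ 2 (mod 4).
  Combine with x ≡ 9 (mod 11): since gcd(4, 11) = 1, we get a unique residue mod 44.
    Write x = 2 + 4·t and substitute into x ≡ 9 (mod 11): 4·t ≡ 9 − 2 = 7 (mod 11).
    The inverse of 4 mod 11 is 3 (since 4·3 = 12 = 1·11 + 1), so t ≡ 3·7 = 21 ≡ 10 (mod 11).
    Then x = 2 + 4·10 = 42, valid modulo lcm(4, 11) = 44: x ≡ 42 (mod 44).
  Combine with x ≡ 0 (mod 9): since gcd(44, 9) = 1, we get a unique residue mod 396.
    Write x = 42 + 44·t and substitute into x ≡ 0 (mod 9): 44·t ≡ 0 − 42 = -42 (mod 9).
    Reduce coefficients mod 9: 8·t ≡ 3 (mod 9).
    The inverse of 8 mod 9 is 8 (since 8·8 = 64 = 7·9 + 1), so t ≡ 8·3 = 24 ≡ 6 (mod 9).
    Then x = 42 + 44·6 = 306, valid modulo lcm(44, 9) = 396: x ≡ 306 (mod 396).
Verify: 306 mod 4 = 2 ✓, 306 mod 11 = 9 ✓, 306 mod 9 = 0 ✓.

x ≡ 306 (mod 396).


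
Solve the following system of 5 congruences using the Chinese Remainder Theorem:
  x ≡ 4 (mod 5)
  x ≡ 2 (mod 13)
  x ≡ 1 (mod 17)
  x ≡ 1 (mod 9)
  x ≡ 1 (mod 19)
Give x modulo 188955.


Product of moduli M = 5 · 13 · 17 · 9 · 19 = 188955.
Merge one congruence at a time:
  Start: x ≡ 4 (mod 5).
  Combine with x ≡ 2 (mod 13); new modulus lcm = 65.
    Write x = 4 + 5·t and substitute into x ≡ 2 (mod 13): 5·t ≡ 2 − 4 = -2 (mod 13).
    Reduce coefficients mod 13: 5·t ≡ 11 (mod 13).
    The inverse of 5 mod 13 is 8 (since 5·8 = 40 = 3·13 + 1), so t ≡ 8·11 = 88 ≡ 10 (mod 13).
    Then x = 4 + 5·10 = 54, valid modulo lcm(5, 13) = 65: x ≡ 54 (mod 65).
  Combine with x ≡ 1 (mod 17); new modulus lcm = 1105.
    Write x = 54 + 65·t and substitute into x ≡ 1 (mod 17): 65·t ≡ 1 − 54 = -53 (mod 17).
    Reduce coefficients mod 17: 14·t ≡ 15 (mod 17).
    The inverse of 14 mod 17 is 11 (since 14·11 = 154 = 9·17 + 1), so t ≡ 11·15 = 165 ≡ 12 (mod 17).
    Then x = 54 + 65·12 = 834, valid modulo lcm(65, 17) = 1105: x ≡ 834 (mod 1105).
  Combine with x ≡ 1 (mod 9); new modulus lcm = 9945.
    Write x = 834 + 1105·t and substitute into x ≡ 1 (mod 9): 1105·t ≡ 1 − 834 = -833 (mod 9).
    Reduce coefficients mod 9: 7·t ≡ 4 (mod 9).
    The inverse of 7 mod 9 is 4 (since 7·4 = 28 = 3·9 + 1), so t ≡ 4·4 = 16 ≡ 7 (mod 9).
    Then x = 834 + 1105·7 = 8569, valid modulo lcm(1105, 9) = 9945: x ≡ 8569 (mod 9945).
  Combine with x ≡ 1 (mod 19); new modulus lcm = 188955.
    Write x = 8569 + 9945·t and substitute into x ≡ 1 (mod 19): 9945·t ≡ 1 − 8569 = -8568 (mod 19).
    Reduce coefficients mod 19: 8·t ≡ 1 (mod 19).
    The inverse of 8 mod 19 is 12 (since 8·12 = 96 = 5·19 + 1), so t ≡ 12·1 = 12 ≡ 12 (mod 19).
    Then x = 8569 + 9945·12 = 127909, valid modulo lcm(9945, 19) = 188955: x ≡ 127909 (mod 188955).
Verify against each original: 127909 mod 5 = 4, 127909 mod 13 = 2, 127909 mod 17 = 1, 127909 mod 9 = 1, 127909 mod 19 = 1.

x ≡ 127909 (mod 188955).
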